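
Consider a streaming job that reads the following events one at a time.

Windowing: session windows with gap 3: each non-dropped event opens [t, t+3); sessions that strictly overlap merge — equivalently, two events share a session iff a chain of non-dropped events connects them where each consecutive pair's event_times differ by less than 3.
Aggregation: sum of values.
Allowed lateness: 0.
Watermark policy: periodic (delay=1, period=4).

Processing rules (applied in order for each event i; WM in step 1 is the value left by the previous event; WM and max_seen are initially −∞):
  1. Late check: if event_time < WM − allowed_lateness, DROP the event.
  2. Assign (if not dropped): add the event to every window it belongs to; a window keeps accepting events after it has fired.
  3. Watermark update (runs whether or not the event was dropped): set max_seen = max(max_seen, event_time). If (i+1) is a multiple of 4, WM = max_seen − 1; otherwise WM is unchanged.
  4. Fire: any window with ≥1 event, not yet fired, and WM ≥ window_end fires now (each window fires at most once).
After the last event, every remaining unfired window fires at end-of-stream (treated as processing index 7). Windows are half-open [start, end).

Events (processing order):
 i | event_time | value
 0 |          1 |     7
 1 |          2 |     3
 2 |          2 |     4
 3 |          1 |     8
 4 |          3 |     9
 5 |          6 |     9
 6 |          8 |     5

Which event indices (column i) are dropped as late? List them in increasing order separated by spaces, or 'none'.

i=0 t=1 v=7: → [1,4); WM=−∞
i=1 t=2 v=3: → [1,5); WM=−∞
i=2 t=2 v=4: → [1,5); WM=−∞
i=3 t=1 v=8: → [1,5); WM=1
i=4 t=3 v=9: → [1,6); WM=1
i=5 t=6 v=9: → [6,9); WM=1
i=6 t=8 v=5: → [6,11); WM=1

none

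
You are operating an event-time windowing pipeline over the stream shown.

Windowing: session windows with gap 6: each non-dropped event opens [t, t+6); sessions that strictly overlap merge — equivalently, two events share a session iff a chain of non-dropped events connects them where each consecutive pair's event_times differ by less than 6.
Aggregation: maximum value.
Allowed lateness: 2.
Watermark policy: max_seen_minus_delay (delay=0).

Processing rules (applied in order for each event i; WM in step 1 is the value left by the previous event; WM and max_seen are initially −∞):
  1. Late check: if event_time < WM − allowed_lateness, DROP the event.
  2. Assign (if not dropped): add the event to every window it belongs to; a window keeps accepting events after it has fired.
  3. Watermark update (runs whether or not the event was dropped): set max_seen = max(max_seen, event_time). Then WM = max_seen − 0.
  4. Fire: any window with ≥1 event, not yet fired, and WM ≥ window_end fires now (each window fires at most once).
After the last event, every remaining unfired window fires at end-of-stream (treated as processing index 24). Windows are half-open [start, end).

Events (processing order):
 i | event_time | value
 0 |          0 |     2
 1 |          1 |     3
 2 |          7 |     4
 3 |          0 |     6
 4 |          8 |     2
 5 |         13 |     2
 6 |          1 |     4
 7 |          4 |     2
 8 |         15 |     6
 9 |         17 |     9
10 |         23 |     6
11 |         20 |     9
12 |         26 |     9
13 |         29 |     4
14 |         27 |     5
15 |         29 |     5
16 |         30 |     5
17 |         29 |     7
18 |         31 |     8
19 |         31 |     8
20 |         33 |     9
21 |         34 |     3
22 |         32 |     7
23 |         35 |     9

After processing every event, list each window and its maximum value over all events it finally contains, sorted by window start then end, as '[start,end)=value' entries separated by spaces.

i=0 t=0 v=2: → [0,6); WM=0
i=1 t=1 v=3: → [0,7); WM=1
i=2 t=7 v=4: → [7,13); WM=7
i=3 t=0 v=6: DROP (t<7-2); WM=7
i=4 t=8 v=2: → [7,14); WM=8
i=5 t=13 v=2: → [7,19); WM=13
i=6 t=1 v=4: DROP (t<13-2); WM=13
i=7 t=4 v=2: DROP (t<13-2); WM=13
i=8 t=15 v=6: → [7,21); WM=15
i=9 t=17 v=9: → [7,23); WM=17
i=10 t=23 v=6: → [23,29); WM=23
i=11 t=20 v=9: DROP (t<23-2); WM=23
i=12 t=26 v=9: → [23,32); WM=26
i=13 t=29 v=4: → [23,35); WM=29
i=14 t=27 v=5: → [23,35); WM=29
i=15 t=29 v=5: → [23,35); WM=29
i=16 t=30 v=5: → [23,36); WM=30
i=17 t=29 v=7: → [23,36); WM=30
i=18 t=31 v=8: → [23,37); WM=31
i=19 t=31 v=8: → [23,37); WM=31
i=20 t=33 v=9: → [23,39); WM=33
i=21 t=34 v=3: → [23,40); WM=34
i=22 t=32 v=7: → [23,40); WM=34
i=23 t=35 v=9: → [23,41); WM=35

[0,7)=3 [7,23)=9 [23,41)=9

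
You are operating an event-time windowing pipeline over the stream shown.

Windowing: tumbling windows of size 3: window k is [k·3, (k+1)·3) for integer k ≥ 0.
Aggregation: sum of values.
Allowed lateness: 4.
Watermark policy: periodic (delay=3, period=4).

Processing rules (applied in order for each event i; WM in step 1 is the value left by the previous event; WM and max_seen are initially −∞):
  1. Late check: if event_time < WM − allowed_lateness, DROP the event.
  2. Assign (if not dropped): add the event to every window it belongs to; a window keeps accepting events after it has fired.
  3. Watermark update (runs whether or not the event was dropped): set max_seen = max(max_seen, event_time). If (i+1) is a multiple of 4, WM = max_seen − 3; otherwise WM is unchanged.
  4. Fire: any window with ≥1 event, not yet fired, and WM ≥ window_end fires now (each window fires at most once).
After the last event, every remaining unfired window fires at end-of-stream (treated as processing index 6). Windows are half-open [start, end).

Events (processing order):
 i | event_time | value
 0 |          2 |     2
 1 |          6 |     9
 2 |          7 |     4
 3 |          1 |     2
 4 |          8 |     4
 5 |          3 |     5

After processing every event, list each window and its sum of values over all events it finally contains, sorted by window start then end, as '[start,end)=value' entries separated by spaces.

i=0 t=2 v=2: → [0,3); WM=−∞
i=1 t=6 v=9: → [6,9); WM=−∞
i=2 t=7 v=4: → [6,9); WM=−∞
i=3 t=1 v=2: → [0,3); WM=4; [0,3) fires=4
i=4 t=8 v=4: → [6,9); WM=4
i=5 t=3 v=5: → [3,6); WM=4

[0,3)=4 [3,6)=5 [6,9)=17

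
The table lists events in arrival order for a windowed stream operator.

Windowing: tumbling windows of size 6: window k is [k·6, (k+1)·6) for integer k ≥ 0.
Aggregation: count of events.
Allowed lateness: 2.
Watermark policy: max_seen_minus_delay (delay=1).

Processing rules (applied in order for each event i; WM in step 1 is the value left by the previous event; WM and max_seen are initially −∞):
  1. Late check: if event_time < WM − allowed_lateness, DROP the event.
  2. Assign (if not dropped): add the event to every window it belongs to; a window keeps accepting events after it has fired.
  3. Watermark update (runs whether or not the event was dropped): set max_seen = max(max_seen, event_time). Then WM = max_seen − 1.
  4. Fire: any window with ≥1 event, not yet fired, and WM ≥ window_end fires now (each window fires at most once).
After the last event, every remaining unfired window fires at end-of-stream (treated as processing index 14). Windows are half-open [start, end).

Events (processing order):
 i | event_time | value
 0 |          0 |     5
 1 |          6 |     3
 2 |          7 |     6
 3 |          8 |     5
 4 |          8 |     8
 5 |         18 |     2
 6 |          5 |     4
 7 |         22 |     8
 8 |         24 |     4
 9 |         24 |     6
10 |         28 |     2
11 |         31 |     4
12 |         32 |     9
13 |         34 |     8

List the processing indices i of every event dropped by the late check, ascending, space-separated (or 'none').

i=0 t=0 v=5: → [0,6); WM=-1
i=1 t=6 v=3: → [6,12); WM=5
i=2 t=7 v=6: → [6,12); WM=6; [0,6) fires=1
i=3 t=8 v=5: → [6,12); WM=7
i=4 t=8 v=8: → [6,12); WM=7
i=5 t=18 v=2: → [18,24); WM=17; [6,12) fires=4
i=6 t=5 v=4: DROP (t<17-2); WM=17
i=7 t=22 v=8: → [18,24); WM=21
i=8 t=24 v=4: → [24,30); WM=23
i=9 t=24 v=6: → [24,30); WM=23
i=10 t=28 v=2: → [24,30); WM=27; [18,24) fires=2
i=11 t=31 v=4: → [30,36); WM=30; [24,30) fires=3
i=12 t=32 v=9: → [30,36); WM=31
i=13 t=34 v=8: → [30,36); WM=33

6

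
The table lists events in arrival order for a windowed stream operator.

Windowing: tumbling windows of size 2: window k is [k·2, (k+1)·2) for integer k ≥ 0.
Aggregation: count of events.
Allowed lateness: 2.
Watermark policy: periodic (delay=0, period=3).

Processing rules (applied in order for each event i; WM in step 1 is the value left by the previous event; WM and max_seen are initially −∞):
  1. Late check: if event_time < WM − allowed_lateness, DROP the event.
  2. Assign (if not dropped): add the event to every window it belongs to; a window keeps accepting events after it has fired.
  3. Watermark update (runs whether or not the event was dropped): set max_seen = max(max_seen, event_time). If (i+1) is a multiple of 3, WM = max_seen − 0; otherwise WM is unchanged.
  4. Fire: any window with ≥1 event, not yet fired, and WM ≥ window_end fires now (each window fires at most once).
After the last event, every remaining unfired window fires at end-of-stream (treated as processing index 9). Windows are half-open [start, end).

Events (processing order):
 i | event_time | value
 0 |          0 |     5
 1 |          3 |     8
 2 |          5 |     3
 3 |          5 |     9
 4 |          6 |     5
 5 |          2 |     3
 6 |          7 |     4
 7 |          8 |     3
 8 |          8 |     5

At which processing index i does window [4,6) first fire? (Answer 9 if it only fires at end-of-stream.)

i=0 t=0 v=5: → [0,2); WM=−∞
i=1 t=3 v=8: → [2,4); WM=−∞
i=2 t=5 v=3: → [4,6); WM=5; [0,2) fires=1 [2,4) fires=1
i=3 t=5 v=9: → [4,6); WM=5
i=4 t=6 v=5: → [6,8); WM=5
i=5 t=2 v=3: DROP (t<5-2); WM=6; [4,6) fires=2
i=6 t=7 v=4: → [6,8); WM=6
i=7 t=8 v=3: → [8,10); WM=6
i=8 t=8 v=5: → [8,10); WM=8; [6,8) fires=2

5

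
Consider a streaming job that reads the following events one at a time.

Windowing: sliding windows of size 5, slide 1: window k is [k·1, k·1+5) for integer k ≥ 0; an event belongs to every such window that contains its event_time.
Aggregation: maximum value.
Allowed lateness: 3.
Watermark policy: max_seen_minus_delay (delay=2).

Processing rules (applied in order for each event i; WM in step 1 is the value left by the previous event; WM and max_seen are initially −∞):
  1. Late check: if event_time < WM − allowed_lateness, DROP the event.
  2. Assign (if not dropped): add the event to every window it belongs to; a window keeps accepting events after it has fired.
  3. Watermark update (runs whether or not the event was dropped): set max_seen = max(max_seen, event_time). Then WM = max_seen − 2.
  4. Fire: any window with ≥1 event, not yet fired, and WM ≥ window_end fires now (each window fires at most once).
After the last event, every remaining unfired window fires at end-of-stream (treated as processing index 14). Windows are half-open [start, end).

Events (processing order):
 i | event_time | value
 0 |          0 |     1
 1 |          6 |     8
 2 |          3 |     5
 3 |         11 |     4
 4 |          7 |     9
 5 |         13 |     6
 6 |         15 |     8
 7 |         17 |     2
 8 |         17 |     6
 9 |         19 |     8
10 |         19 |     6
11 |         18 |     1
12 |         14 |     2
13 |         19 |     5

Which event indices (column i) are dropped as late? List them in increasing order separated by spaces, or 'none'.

i=0 t=0 v=1: → [0,5); WM=-2
i=1 t=6 v=8: → [6,11),[5,10),[4,9),[3,8),[2,7); WM=4
i=2 t=3 v=5: → [3,8),[2,7),[1,6),[0,5); WM=4
i=3 t=11 v=4: → [11,16),[10,15),[9,14),[8,13),[7,12); WM=9; [0,5) fires=5 [1,6) fires=5 [2,7) fires=8 [3,8) fires=8 [4,9) fires=8
i=4 t=7 v=9: → [7,12),[6,11),[5,10),[4,9),[3,8); WM=9
i=5 t=13 v=6: → [13,18),[12,17),[11,16),[10,15),[9,14); WM=11; [5,10) fires=9 [6,11) fires=9
i=6 t=15 v=8: → [15,20),[14,19),[13,18),[12,17),[11,16); WM=13; [7,12) fires=9 [8,13) fires=4
i=7 t=17 v=2: → [17,22),[16,21),[15,20),[14,19),[13,18); WM=15; [9,14) fires=6 [10,15) fires=6
i=8 t=17 v=6: → [17,22),[16,21),[15,20),[14,19),[13,18); WM=15
i=9 t=19 v=8: → [19,24),[18,23),[17,22),[16,21),[15,20); WM=17; [11,16) fires=8 [12,17) fires=8
i=10 t=19 v=6: → [19,24),[18,23),[17,22),[16,21),[15,20); WM=17
i=11 t=18 v=1: → [18,23),[17,22),[16,21),[15,20),[14,19); WM=17
i=12 t=14 v=2: → [14,19),[13,18),[12,17),[11,16),[10,15); WM=17
i=13 t=19 v=5: → [19,24),[18,23),[17,22),[16,21),[15,20); WM=17

none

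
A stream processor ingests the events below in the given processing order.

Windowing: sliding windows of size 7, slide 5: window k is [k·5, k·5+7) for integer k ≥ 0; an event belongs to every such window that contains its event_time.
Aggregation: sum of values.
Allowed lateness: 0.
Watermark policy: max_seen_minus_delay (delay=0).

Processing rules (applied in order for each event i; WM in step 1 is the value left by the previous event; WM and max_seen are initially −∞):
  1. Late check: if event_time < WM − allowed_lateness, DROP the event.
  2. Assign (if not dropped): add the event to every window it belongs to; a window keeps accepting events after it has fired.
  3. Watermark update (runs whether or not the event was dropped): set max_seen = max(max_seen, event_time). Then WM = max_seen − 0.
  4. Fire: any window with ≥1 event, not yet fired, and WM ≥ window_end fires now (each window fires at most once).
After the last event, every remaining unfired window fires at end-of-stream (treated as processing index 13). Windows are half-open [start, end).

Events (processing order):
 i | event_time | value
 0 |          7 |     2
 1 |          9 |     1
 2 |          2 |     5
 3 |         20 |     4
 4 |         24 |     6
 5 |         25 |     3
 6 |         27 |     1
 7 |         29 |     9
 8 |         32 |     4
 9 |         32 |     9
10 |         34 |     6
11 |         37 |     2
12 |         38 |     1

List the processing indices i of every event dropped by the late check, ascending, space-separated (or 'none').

i=0 t=7 v=2: → [5,12); WM=7
i=1 t=9 v=1: → [5,12); WM=9
i=2 t=2 v=5: DROP (t<9-0); WM=9
i=3 t=20 v=4: → [20,27),[15,22); WM=20; [5,12) fires=3
i=4 t=24 v=6: → [20,27); WM=24; [15,22) fires=4
i=5 t=25 v=3: → [25,32),[20,27); WM=25
i=6 t=27 v=1: → [25,32); WM=27; [20,27) fires=13
i=7 t=29 v=9: → [25,32); WM=29
i=8 t=32 v=4: → [30,37); WM=32; [25,32) fires=13
i=9 t=32 v=9: → [30,37); WM=32
i=10 t=34 v=6: → [30,37); WM=34
i=11 t=37 v=2: → [35,42); WM=37; [30,37) fires=19
i=12 t=38 v=1: → [35,42); WM=38

2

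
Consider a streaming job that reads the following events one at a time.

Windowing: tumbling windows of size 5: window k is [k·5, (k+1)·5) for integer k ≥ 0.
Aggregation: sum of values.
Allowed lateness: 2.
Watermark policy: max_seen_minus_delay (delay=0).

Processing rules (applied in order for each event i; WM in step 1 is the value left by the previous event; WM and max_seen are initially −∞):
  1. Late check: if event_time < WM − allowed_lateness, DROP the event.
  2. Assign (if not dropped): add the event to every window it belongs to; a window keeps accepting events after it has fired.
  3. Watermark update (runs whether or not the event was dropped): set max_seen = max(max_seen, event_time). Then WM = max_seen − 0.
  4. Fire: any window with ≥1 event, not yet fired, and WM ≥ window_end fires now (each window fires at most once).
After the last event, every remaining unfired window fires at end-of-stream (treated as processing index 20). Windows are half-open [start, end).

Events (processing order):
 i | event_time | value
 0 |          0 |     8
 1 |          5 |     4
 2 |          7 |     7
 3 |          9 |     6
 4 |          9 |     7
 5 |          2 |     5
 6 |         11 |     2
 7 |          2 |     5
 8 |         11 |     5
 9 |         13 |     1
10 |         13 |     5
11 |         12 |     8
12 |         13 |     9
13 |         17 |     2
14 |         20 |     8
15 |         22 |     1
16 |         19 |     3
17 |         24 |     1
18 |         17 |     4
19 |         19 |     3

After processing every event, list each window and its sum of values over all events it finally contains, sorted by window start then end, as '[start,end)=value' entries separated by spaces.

[0,5)=8 [5,10)=24 [10,15)=30 [15,20)=2 [20,25)=10

i=0 t=0 v=8: → [0,5); WM=0
i=1 t=5 v=4: → [5,10); WM=5; [0,5) fires=8
i=2 t=7 v=7: → [5,10); WM=7
i=3 t=9 v=6: → [5,10); WM=9
i=4 t=9 v=7: → [5,10); WM=9
i=5 t=2 v=5: DROP (t<9-2); WM=9
i=6 t=11 v=2: → [10,15); WM=11; [5,10) fires=24
i=7 t=2 v=5: DROP (t<11-2); WM=11
i=8 t=11 v=5: → [10,15); WM=11
i=9 t=13 v=1: → [10,15); WM=13
i=10 t=13 v=5: → [10,15); WM=13
i=11 t=12 v=8: → [10,15); WM=13
i=12 t=13 v=9: → [10,15); WM=13
i=13 t=17 v=2: → [15,20); WM=17; [10,15) fires=30
i=14 t=20 v=8: → [20,25); WM=20; [15,20) fires=2
i=15 t=22 v=1: → [20,25); WM=22
i=16 t=19 v=3: DROP (t<22-2); WM=22
i=17 t=24 v=1: → [20,25); WM=24
i=18 t=17 v=4: DROP (t<24-2); WM=24
i=19 t=19 v=3: DROP (t<24-2); WM=24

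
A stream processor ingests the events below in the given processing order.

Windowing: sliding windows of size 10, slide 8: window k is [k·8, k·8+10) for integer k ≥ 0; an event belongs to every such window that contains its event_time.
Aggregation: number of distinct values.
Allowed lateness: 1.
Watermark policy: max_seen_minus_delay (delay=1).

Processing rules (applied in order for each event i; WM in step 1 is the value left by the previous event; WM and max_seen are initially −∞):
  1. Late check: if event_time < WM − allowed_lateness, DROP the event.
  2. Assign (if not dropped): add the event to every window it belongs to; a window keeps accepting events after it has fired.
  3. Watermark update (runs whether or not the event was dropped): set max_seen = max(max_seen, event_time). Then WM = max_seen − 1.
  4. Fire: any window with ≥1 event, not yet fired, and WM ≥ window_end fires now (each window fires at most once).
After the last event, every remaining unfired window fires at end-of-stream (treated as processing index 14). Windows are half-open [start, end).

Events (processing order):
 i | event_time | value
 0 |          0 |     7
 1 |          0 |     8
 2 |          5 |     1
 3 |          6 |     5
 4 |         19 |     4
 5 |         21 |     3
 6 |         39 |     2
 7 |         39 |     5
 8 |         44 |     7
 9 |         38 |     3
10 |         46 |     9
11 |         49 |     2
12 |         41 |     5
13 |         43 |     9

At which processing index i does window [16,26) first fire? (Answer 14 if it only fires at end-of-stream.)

6

i=0 t=0 v=7: → [0,10); WM=-1
i=1 t=0 v=8: → [0,10); WM=-1
i=2 t=5 v=1: → [0,10); WM=4
i=3 t=6 v=5: → [0,10); WM=5
i=4 t=19 v=4: → [16,26); WM=18; [0,10) fires=4
i=5 t=21 v=3: → [16,26); WM=20
i=6 t=39 v=2: → [32,42); WM=38; [16,26) fires=2
i=7 t=39 v=5: → [32,42); WM=38
i=8 t=44 v=7: → [40,50); WM=43; [32,42) fires=2
i=9 t=38 v=3: DROP (t<43-1); WM=43
i=10 t=46 v=9: → [40,50); WM=45
i=11 t=49 v=2: → [48,58),[40,50); WM=48
i=12 t=41 v=5: DROP (t<48-1); WM=48
i=13 t=43 v=9: DROP (t<48-1); WM=48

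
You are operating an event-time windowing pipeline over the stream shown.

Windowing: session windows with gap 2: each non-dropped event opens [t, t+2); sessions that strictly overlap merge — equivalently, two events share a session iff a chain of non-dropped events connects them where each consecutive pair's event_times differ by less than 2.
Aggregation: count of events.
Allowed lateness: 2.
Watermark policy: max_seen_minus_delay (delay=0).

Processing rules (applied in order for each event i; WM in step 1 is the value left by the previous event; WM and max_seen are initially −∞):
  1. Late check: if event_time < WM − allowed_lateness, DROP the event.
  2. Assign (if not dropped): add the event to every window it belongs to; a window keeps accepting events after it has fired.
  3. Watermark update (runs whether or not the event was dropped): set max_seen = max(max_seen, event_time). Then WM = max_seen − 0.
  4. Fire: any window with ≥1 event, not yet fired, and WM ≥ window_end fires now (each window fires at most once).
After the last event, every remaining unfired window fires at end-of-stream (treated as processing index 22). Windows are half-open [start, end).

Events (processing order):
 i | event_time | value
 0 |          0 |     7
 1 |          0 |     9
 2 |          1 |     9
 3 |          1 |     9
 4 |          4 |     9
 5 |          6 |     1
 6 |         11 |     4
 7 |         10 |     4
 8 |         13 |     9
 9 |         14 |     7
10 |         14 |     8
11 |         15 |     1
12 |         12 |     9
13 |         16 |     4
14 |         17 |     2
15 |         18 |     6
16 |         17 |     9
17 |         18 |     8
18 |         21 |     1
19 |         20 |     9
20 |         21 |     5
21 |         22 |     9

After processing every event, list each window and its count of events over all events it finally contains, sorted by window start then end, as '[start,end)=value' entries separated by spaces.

[0,3)=4 [4,6)=1 [6,8)=1 [10,13)=2 [13,20)=9 [20,24)=4

i=0 t=0 v=7: → [0,2); WM=0
i=1 t=0 v=9: → [0,2); WM=0
i=2 t=1 v=9: → [0,3); WM=1
i=3 t=1 v=9: → [0,3); WM=1
i=4 t=4 v=9: → [4,6); WM=4
i=5 t=6 v=1: → [6,8); WM=6
i=6 t=11 v=4: → [11,13); WM=11
i=7 t=10 v=4: → [10,13); WM=11
i=8 t=13 v=9: → [13,15); WM=13
i=9 t=14 v=7: → [13,16); WM=14
i=10 t=14 v=8: → [13,16); WM=14
i=11 t=15 v=1: → [13,17); WM=15
i=12 t=12 v=9: DROP (t<15-2); WM=15
i=13 t=16 v=4: → [13,18); WM=16
i=14 t=17 v=2: → [13,19); WM=17
i=15 t=18 v=6: → [13,20); WM=18
i=16 t=17 v=9: → [13,20); WM=18
i=17 t=18 v=8: → [13,20); WM=18
i=18 t=21 v=1: → [21,23); WM=21
i=19 t=20 v=9: → [20,23); WM=21
i=20 t=21 v=5: → [20,23); WM=21
i=21 t=22 v=9: → [20,24); WM=22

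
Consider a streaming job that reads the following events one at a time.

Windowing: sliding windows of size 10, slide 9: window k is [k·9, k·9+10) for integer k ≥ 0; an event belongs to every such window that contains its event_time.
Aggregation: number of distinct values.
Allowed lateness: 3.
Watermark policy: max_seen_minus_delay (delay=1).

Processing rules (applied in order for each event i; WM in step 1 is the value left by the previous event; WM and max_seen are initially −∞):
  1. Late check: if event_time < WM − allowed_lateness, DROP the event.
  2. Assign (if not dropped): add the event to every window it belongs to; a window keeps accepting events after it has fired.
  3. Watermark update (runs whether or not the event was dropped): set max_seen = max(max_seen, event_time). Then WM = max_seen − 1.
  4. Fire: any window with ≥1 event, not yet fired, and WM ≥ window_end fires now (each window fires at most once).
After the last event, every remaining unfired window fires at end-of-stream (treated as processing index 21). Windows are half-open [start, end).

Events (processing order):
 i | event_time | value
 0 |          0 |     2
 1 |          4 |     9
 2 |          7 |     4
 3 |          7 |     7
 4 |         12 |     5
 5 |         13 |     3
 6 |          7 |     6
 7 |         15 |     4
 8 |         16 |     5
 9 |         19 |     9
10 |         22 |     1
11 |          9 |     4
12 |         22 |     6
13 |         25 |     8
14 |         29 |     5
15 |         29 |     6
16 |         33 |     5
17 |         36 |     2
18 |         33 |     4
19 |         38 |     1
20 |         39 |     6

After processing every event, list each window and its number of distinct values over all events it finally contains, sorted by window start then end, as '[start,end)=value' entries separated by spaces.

[0,10)=4 [9,19)=3 [18,28)=4 [27,37)=4 [36,46)=3

i=0 t=0 v=2: → [0,10); WM=-1
i=1 t=4 v=9: → [0,10); WM=3
i=2 t=7 v=4: → [0,10); WM=6
i=3 t=7 v=7: → [0,10); WM=6
i=4 t=12 v=5: → [9,19); WM=11; [0,10) fires=4
i=5 t=13 v=3: → [9,19); WM=12
i=6 t=7 v=6: DROP (t<12-3); WM=12
i=7 t=15 v=4: → [9,19); WM=14
i=8 t=16 v=5: → [9,19); WM=15
i=9 t=19 v=9: → [18,28); WM=18
i=10 t=22 v=1: → [18,28); WM=21; [9,19) fires=3
i=11 t=9 v=4: DROP (t<21-3); WM=21
i=12 t=22 v=6: → [18,28); WM=21
i=13 t=25 v=8: → [18,28); WM=24
i=14 t=29 v=5: → [27,37); WM=28; [18,28) fires=4
i=15 t=29 v=6: → [27,37); WM=28
i=16 t=33 v=5: → [27,37); WM=32
i=17 t=36 v=2: → [36,46),[27,37); WM=35
i=18 t=33 v=4: → [27,37); WM=35
i=19 t=38 v=1: → [36,46); WM=37; [27,37) fires=4
i=20 t=39 v=6: → [36,46); WM=38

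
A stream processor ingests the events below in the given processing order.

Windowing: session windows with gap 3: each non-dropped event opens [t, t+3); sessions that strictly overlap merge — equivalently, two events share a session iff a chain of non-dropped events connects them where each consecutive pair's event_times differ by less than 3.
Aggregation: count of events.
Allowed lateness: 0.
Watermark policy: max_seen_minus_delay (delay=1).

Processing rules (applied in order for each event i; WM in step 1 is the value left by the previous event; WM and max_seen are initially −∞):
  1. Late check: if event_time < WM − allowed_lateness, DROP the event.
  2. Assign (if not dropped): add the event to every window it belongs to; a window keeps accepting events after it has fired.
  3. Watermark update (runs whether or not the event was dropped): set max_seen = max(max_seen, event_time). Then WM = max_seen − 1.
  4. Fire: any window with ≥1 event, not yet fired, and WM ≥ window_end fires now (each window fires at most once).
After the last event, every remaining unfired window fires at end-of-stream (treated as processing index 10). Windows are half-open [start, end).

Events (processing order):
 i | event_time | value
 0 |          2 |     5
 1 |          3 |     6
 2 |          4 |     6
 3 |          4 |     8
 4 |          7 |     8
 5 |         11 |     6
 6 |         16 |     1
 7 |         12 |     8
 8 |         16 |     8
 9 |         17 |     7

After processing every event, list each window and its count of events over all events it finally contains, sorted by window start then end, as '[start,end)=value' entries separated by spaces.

[2,7)=4 [7,10)=1 [11,14)=1 [16,20)=3

i=0 t=2 v=5: → [2,5); WM=1
i=1 t=3 v=6: → [2,6); WM=2
i=2 t=4 v=6: → [2,7); WM=3
i=3 t=4 v=8: → [2,7); WM=3
i=4 t=7 v=8: → [7,10); WM=6
i=5 t=11 v=6: → [11,14); WM=10
i=6 t=16 v=1: → [16,19); WM=15
i=7 t=12 v=8: DROP (t<15-0); WM=15
i=8 t=16 v=8: → [16,19); WM=15
i=9 t=17 v=7: → [16,20); WM=16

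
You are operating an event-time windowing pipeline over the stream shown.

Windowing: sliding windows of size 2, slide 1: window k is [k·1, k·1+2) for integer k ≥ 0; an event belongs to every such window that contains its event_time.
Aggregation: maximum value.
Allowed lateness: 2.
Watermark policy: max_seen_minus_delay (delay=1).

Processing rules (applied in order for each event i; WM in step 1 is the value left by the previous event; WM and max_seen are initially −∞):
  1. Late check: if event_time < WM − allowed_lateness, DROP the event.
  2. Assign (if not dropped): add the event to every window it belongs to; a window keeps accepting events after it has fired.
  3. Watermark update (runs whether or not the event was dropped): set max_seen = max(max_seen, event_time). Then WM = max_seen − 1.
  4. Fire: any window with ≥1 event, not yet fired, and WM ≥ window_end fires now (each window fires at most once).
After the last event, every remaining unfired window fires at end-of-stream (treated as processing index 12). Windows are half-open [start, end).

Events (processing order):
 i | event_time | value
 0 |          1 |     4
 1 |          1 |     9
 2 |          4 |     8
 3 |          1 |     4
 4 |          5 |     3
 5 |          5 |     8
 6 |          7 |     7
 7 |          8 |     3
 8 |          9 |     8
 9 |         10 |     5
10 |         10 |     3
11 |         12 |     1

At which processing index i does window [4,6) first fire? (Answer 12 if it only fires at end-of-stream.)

6

i=0 t=1 v=4: → [1,3),[0,2); WM=0
i=1 t=1 v=9: → [1,3),[0,2); WM=0
i=2 t=4 v=8: → [4,6),[3,5); WM=3; [0,2) fires=9 [1,3) fires=9
i=3 t=1 v=4: → [1,3),[0,2); WM=3
i=4 t=5 v=3: → [5,7),[4,6); WM=4
i=5 t=5 v=8: → [5,7),[4,6); WM=4
i=6 t=7 v=7: → [7,9),[6,8); WM=6; [3,5) fires=8 [4,6) fires=8
i=7 t=8 v=3: → [8,10),[7,9); WM=7; [5,7) fires=8
i=8 t=9 v=8: → [9,11),[8,10); WM=8; [6,8) fires=7
i=9 t=10 v=5: → [10,12),[9,11); WM=9; [7,9) fires=7
i=10 t=10 v=3: → [10,12),[9,11); WM=9
i=11 t=12 v=1: → [12,14),[11,13); WM=11; [8,10) fires=8 [9,11) fires=8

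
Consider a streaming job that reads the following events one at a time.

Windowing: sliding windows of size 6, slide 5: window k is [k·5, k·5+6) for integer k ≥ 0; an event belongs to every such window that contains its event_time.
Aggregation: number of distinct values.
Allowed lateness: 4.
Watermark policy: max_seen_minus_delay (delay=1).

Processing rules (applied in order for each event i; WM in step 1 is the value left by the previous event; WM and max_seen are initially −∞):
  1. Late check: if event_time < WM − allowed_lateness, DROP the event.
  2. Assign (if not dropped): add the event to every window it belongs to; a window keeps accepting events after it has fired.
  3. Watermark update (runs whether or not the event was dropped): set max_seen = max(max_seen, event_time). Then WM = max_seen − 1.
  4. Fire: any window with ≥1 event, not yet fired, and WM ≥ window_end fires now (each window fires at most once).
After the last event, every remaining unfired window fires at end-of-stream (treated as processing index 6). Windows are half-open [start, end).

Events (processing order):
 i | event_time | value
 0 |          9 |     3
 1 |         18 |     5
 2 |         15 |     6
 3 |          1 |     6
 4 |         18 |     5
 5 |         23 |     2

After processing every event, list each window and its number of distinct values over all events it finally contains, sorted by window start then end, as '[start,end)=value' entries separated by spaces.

i=0 t=9 v=3: → [5,11); WM=8
i=1 t=18 v=5: → [15,21); WM=17; [5,11) fires=1
i=2 t=15 v=6: → [15,21),[10,16); WM=17; [10,16) fires=1
i=3 t=1 v=6: DROP (t<17-4); WM=17
i=4 t=18 v=5: → [15,21); WM=17
i=5 t=23 v=2: → [20,26); WM=22; [15,21) fires=2

[5,11)=1 [10,16)=1 [15,21)=2 [20,26)=1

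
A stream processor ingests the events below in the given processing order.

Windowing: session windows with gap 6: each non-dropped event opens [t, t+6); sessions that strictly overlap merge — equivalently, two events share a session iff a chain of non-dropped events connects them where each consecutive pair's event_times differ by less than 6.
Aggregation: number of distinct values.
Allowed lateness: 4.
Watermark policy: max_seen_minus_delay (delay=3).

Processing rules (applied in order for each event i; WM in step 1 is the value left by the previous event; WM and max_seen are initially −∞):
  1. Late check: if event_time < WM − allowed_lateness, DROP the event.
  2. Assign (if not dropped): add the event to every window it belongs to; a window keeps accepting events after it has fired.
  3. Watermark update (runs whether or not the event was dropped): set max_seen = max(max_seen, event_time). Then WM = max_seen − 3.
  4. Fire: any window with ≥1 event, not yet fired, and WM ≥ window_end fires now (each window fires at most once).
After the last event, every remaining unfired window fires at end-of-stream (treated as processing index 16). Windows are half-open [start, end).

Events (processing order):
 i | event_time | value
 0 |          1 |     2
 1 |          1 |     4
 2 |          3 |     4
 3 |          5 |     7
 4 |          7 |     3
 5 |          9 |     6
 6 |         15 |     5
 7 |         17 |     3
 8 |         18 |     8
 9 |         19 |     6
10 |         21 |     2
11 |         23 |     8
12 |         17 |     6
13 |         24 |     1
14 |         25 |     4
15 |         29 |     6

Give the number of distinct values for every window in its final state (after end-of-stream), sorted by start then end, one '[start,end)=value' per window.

i=0 t=1 v=2: → [1,7); WM=-2
i=1 t=1 v=4: → [1,7); WM=-2
i=2 t=3 v=4: → [1,9); WM=0
i=3 t=5 v=7: → [1,11); WM=2
i=4 t=7 v=3: → [1,13); WM=4
i=5 t=9 v=6: → [1,15); WM=6
i=6 t=15 v=5: → [15,21); WM=12
i=7 t=17 v=3: → [15,23); WM=14
i=8 t=18 v=8: → [15,24); WM=15
i=9 t=19 v=6: → [15,25); WM=16
i=10 t=21 v=2: → [15,27); WM=18
i=11 t=23 v=8: → [15,29); WM=20
i=12 t=17 v=6: → [15,29); WM=20
i=13 t=24 v=1: → [15,30); WM=21
i=14 t=25 v=4: → [15,31); WM=22
i=15 t=29 v=6: → [15,35); WM=26

[1,15)=5 [15,35)=7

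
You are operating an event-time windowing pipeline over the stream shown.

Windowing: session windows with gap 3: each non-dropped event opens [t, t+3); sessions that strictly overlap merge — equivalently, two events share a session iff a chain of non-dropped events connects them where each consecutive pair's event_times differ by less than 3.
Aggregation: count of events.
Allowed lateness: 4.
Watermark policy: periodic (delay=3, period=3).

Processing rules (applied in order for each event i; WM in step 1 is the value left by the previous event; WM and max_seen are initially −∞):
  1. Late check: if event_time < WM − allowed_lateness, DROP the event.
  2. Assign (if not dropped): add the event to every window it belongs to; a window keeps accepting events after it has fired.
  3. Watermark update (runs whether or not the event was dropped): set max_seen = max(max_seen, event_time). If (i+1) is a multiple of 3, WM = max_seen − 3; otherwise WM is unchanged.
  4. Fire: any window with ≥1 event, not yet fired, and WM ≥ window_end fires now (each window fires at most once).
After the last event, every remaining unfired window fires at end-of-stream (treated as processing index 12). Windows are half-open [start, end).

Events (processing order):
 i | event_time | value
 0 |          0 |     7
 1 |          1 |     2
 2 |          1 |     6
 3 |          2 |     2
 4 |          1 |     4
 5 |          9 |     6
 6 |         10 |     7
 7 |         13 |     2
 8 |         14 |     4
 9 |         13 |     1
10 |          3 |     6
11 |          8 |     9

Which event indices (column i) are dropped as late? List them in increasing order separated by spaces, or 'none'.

i=0 t=0 v=7: → [0,3); WM=−∞
i=1 t=1 v=2: → [0,4); WM=−∞
i=2 t=1 v=6: → [0,4); WM=-2
i=3 t=2 v=2: → [0,5); WM=-2
i=4 t=1 v=4: → [0,5); WM=-2
i=5 t=9 v=6: → [9,12); WM=6
i=6 t=10 v=7: → [9,13); WM=6
i=7 t=13 v=2: → [13,16); WM=6
i=8 t=14 v=4: → [13,17); WM=11
i=9 t=13 v=1: → [13,17); WM=11
i=10 t=3 v=6: DROP (t<11-4); WM=11
i=11 t=8 v=9: → [8,13); WM=11

10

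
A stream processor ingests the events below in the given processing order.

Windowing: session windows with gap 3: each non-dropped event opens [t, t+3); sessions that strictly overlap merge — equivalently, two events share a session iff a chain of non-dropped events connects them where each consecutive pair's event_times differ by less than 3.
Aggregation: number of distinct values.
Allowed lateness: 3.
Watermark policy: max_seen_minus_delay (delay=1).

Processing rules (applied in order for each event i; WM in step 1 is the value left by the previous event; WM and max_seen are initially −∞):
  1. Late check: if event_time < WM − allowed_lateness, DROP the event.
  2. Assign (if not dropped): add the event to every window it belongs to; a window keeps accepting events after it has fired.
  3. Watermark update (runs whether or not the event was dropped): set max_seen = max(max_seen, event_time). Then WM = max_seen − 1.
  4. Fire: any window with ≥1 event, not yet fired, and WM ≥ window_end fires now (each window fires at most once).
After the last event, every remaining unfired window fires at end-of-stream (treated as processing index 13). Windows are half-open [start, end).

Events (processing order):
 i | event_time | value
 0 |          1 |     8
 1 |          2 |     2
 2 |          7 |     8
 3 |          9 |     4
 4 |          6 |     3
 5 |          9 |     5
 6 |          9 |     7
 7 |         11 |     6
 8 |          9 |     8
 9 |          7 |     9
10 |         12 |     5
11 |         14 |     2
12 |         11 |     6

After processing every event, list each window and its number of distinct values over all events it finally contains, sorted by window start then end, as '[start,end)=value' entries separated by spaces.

[1,5)=2 [6,17)=8

i=0 t=1 v=8: → [1,4); WM=0
i=1 t=2 v=2: → [1,5); WM=1
i=2 t=7 v=8: → [7,10); WM=6
i=3 t=9 v=4: → [7,12); WM=8
i=4 t=6 v=3: → [6,12); WM=8
i=5 t=9 v=5: → [6,12); WM=8
i=6 t=9 v=7: → [6,12); WM=8
i=7 t=11 v=6: → [6,14); WM=10
i=8 t=9 v=8: → [6,14); WM=10
i=9 t=7 v=9: → [6,14); WM=10
i=10 t=12 v=5: → [6,15); WM=11
i=11 t=14 v=2: → [6,17); WM=13
i=12 t=11 v=6: → [6,17); WM=13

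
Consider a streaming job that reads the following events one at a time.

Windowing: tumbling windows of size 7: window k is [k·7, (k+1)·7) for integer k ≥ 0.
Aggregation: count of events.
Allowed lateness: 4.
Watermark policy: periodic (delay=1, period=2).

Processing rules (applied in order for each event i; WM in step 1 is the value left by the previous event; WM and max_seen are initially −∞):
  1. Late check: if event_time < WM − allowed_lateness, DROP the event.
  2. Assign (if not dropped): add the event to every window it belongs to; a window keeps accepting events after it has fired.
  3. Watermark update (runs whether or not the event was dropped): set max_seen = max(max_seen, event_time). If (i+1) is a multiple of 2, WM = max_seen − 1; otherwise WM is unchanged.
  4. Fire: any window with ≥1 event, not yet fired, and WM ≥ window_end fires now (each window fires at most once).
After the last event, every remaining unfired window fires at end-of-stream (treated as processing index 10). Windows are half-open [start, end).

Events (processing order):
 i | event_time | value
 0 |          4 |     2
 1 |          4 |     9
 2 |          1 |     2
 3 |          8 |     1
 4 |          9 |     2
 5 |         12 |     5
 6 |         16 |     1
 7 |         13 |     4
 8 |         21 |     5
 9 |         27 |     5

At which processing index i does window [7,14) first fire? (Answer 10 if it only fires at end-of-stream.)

i=0 t=4 v=2: → [0,7); WM=−∞
i=1 t=4 v=9: → [0,7); WM=3
i=2 t=1 v=2: → [0,7); WM=3
i=3 t=8 v=1: → [7,14); WM=7; [0,7) fires=3
i=4 t=9 v=2: → [7,14); WM=7
i=5 t=12 v=5: → [7,14); WM=11
i=6 t=16 v=1: → [14,21); WM=11
i=7 t=13 v=4: → [7,14); WM=15; [7,14) fires=4
i=8 t=21 v=5: → [21,28); WM=15
i=9 t=27 v=5: → [21,28); WM=26; [14,21) fires=1

7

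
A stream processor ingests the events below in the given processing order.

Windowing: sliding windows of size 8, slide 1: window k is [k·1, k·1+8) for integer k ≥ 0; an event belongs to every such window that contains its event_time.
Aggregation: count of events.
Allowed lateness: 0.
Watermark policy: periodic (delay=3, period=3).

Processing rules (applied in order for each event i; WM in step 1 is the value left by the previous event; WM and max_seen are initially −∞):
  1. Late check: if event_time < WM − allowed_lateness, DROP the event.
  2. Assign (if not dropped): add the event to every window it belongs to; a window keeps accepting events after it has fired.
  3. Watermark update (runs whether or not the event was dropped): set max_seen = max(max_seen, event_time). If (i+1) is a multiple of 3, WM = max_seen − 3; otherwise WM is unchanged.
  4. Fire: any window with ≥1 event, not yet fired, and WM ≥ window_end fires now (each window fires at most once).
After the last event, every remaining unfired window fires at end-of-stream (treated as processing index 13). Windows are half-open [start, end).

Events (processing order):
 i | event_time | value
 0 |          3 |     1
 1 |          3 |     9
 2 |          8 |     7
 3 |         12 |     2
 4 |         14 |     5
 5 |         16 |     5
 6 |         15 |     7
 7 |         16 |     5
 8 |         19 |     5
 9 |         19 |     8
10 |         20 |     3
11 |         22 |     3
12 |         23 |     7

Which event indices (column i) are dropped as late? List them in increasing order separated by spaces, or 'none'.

none

i=0 t=3 v=1: → [3,11),[2,10),[1,9),[0,8); WM=−∞
i=1 t=3 v=9: → [3,11),[2,10),[1,9),[0,8); WM=−∞
i=2 t=8 v=7: → [8,16),[7,15),[6,14),[5,13),[4,12),[3,11),[2,10),[1,9); WM=5
i=3 t=12 v=2: → [12,20),[11,19),[10,18),[9,17),[8,16),[7,15),[6,14),[5,13); WM=5
i=4 t=14 v=5: → [14,22),[13,21),[12,20),[11,19),[10,18),[9,17),[8,16),[7,15); WM=5
i=5 t=16 v=5: → [16,24),[15,23),[14,22),[13,21),[12,20),[11,19),[10,18),[9,17); WM=13; [0,8) fires=2 [1,9) fires=3 [2,10) fires=3 [3,11) fires=3 [4,12) fires=1 [5,13) fires=2
i=6 t=15 v=7: → [15,23),[14,22),[13,21),[12,20),[11,19),[10,18),[9,17),[8,16); WM=13
i=7 t=16 v=5: → [16,24),[15,23),[14,22),[13,21),[12,20),[11,19),[10,18),[9,17); WM=13
i=8 t=19 v=5: → [19,27),[18,26),[17,25),[16,24),[15,23),[14,22),[13,21),[12,20); WM=16; [6,14) fires=2 [7,15) fires=3 [8,16) fires=4
i=9 t=19 v=8: → [19,27),[18,26),[17,25),[16,24),[15,23),[14,22),[13,21),[12,20); WM=16
i=10 t=20 v=3: → [20,28),[19,27),[18,26),[17,25),[16,24),[15,23),[14,22),[13,21); WM=16
i=11 t=22 v=3: → [22,30),[21,29),[20,28),[19,27),[18,26),[17,25),[16,24),[15,23); WM=19; [9,17) fires=5 [10,18) fires=5 [11,19) fires=5
i=12 t=23 v=7: → [23,31),[22,30),[21,29),[20,28),[19,27),[18,26),[17,25),[16,24); WM=19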